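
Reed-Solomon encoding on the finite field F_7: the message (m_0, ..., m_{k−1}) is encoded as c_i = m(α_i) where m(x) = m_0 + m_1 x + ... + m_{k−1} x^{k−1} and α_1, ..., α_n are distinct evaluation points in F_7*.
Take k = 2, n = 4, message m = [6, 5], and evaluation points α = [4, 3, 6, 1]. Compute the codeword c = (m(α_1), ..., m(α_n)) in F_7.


c = [5, 0, 1, 4]

Message polynomial: m(x) = 6 + 5·x (mod 7).
For each evaluation point α_i, compute m(α_i) mod 7:
  α_1 = 4: Horner steps 5 → 5, so m(4) = 5.
  α_2 = 3: Horner steps 5 → 0, so m(3) = 0.
  α_3 = 6: Horner steps 5 → 1, so m(6) = 1.
  α_4 = 1: Horner steps 5 → 4, so m(1) = 4.
Codeword c = [5, 0, 1, 4] ∈ F_7^4.


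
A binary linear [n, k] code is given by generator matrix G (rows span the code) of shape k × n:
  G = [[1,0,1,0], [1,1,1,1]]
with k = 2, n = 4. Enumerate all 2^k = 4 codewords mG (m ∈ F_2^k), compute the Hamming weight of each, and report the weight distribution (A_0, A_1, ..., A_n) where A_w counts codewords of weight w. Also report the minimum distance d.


Weight distribution: A_0 = 1, A_2 = 2, A_4 = 1. Minimum distance d = 2.

Enumerate all 2^2 = 4 messages m ∈ F_2^2.
For each, compute codeword c = mG in F_2^4, then tally its weight.
  m = 00 → c = 0000, weight = 0.
  m = 10 → c = 1010, weight = 2.
  m = 01 → c = 1111, weight = 4.
  m = 11 → c = 0101, weight = 2.
Tally weights:
  weight 0: 1 codewords.
  weight 2: 2 codewords.
  weight 4: 1 codewords.
Minimum distance d = smallest w > 0 with A_w > 0 = 2.
Sanity: Σ A_w = 4 = 2^2 = 4 ✓.


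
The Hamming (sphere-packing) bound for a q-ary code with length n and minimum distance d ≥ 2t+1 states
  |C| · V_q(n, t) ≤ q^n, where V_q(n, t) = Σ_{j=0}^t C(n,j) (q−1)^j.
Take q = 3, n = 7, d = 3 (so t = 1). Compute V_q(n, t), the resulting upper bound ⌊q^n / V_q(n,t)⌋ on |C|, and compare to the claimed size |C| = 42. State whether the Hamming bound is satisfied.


V_q(n, t) = 15, q^n = 2187, Hamming bound = 145, |C| = 42 ≤ bound (satisfied).

Step 1: Compute V_q(n, t) = Σ_{j=0}^1 C(n, j) (q−1)^j.
  j = 0: C(7,0)·(2)^0 = 1·1 = 1.
  j = 1: C(7,1)·(2)^1 = 7·2 = 14.
  V_q(n, t) = 1 + 14 = 15.
Step 2: q^n = 3^7 = 2187.
Step 3: Hamming bound ⌊q^n / V_q(n,t)⌋ = ⌊2187/15⌋ = 145.
Step 4: Compare |C| = 42 to 145: satisfied.
The claimed |C| lies below the Hamming bound.


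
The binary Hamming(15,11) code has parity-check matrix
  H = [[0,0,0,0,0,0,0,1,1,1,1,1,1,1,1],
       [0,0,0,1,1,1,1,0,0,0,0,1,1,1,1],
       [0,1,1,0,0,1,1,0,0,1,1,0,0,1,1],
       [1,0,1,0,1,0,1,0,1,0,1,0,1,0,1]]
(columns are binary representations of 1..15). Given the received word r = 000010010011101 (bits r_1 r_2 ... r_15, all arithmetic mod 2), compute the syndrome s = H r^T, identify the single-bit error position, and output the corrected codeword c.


s = (1, 0, 0, 0)^T, error position = 8, corrected codeword c = 000010000011101

Compute s = H r^T mod 2 one row at a time:
  s_1 = 1 + 0 + 0 + 1 + 1 + 1 + 0 + 1 = 5 ≡ 1 (mod 2).
  s_2 = 0 + 1 + 0 + 0 + 1 + 1 + 0 + 1 = 4 ≡ 0 (mod 2).
  s_3 = 0 + 0 + 0 + 0 + 0 + 1 + 0 + 1 = 2 ≡ 0 (mod 2).
  s_4 = 0 + 0 + 1 + 0 + 0 + 1 + 1 + 1 = 4 ≡ 0 (mod 2).
s = (1, 0, 0, 0)^T — this equals column 8 of H (binary 1000), so error is at position 8.
Correct: flip bit 8 of r = 000010010011101 to get c = 000010000011101.


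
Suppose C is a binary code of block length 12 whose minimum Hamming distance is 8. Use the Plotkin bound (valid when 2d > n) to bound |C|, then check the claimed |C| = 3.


Plotkin bound M ≤ 4; given |C| = 3 ≤ bound (satisfied).

Check applicability: 2d = 16, n = 12.
2d − n = 4 > 0, so Plotkin applies.
Compute d/(2d−n) = 8/4 ≈ 2.0000.
⌊d/(2d−n)⌋ = 2.
Plotkin bound: M ≤ 2·2 = 4.
Given |C| = 3, check: satisfied.
This |C| is below the Plotkin bound.


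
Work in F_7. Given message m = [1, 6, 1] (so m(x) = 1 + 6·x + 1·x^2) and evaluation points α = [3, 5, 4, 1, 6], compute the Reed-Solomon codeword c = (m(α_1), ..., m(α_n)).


c = [0, 0, 6, 1, 3]

Message polynomial: m(x) = 1 + 6·x + 1·x^2 (mod 7).
For each evaluation point α_i, compute m(α_i) mod 7:
  α_1 = 3: Horner steps 1 → 2 → 0, so m(3) = 0.
  α_2 = 5: Horner steps 1 → 4 → 0, so m(5) = 0.
  α_3 = 4: Horner steps 1 → 3 → 6, so m(4) = 6.
  α_4 = 1: Horner steps 1 → 0 → 1, so m(1) = 1.
  α_5 = 6: Horner steps 1 → 5 → 3, so m(6) = 3.
Codeword c = [0, 0, 6, 1, 3] ∈ F_7^5.


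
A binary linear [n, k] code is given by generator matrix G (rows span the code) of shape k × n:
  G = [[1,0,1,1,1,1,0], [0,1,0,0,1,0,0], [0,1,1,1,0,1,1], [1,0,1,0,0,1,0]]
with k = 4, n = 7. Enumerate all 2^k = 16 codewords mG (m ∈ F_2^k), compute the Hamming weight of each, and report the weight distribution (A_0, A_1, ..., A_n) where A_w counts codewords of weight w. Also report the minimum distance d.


Weight distribution: A_0 = 1, A_2 = 4, A_3 = 2, A_4 = 3, A_5 = 6. Minimum distance d = 2.

Enumerate all 2^4 = 16 messages m ∈ F_2^4.
For each, compute codeword c = mG in F_2^7, then tally its weight.
  m = 0000 → c = 0000000, weight = 0.
  m = 1000 → c = 1011110, weight = 5.
  m = 0100 → c = 0100100, weight = 2.
  m = 1100 → c = 1111010, weight = 5.
  m = 0010 → c = 0111011, weight = 5.
  m = 1010 → c = 1100101, weight = 4.
  m = 0110 → c = 0011111, weight = 5.
  m = 1110 → c = 1000001, weight = 2.
  m = 0001 → c = 1010010, weight = 3.
  m = 1001 → c = 0001100, weight = 2.
  m = 0101 → c = 1110110, weight = 5.
  m = 1101 → c = 0101000, weight = 2.
  m = 0011 → c = 1101001, weight = 4.
  m = 1011 → c = 0110111, weight = 5.
  m = 0111 → c = 1001101, weight = 4.
  m = 1111 → c = 0010011, weight = 3.
Tally weights:
  weight 0: 1 codewords.
  weight 2: 4 codewords.
  weight 3: 2 codewords.
  weight 4: 3 codewords.
  weight 5: 6 codewords.
Minimum distance d = smallest w > 0 with A_w > 0 = 2.
Sanity: Σ A_w = 16 = 2^4 = 16 ✓.


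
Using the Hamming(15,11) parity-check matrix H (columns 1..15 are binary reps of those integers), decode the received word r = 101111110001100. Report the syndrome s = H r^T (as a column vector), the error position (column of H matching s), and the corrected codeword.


s = (1, 0, 1, 1)^T, error position = 11, corrected codeword c = 101111110011100

Compute s = H r^T mod 2 one row at a time:
  s_1 = 1 + 0 + 0 + 0 + 1 + 1 + 0 + 0 = 3 ≡ 1 (mod 2).
  s_2 = 1 + 1 + 1 + 1 + 1 + 1 + 0 + 0 = 6 ≡ 0 (mod 2).
  s_3 = 0 + 1 + 1 + 1 + 0 + 0 + 0 + 0 = 3 ≡ 1 (mod 2).
  s_4 = 1 + 1 + 1 + 1 + 0 + 0 + 1 + 0 = 5 ≡ 1 (mod 2).
s = (1, 0, 1, 1)^T — this equals column 11 of H (binary 1011), so error is at position 11.
Correct: flip bit 11 of r = 101111110001100 to get c = 101111110011100.


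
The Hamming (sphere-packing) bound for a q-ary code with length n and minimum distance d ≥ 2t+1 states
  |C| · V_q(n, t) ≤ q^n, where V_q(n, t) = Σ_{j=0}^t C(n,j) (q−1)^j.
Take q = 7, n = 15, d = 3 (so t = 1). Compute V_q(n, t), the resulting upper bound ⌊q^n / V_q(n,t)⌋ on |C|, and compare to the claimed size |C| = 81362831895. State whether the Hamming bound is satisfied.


V_q(n, t) = 91, q^n = 4747561509943, Hamming bound = 52171005603, |C| = 81362831895 > bound (violated).

Step 1: Compute V_q(n, t) = Σ_{j=0}^1 C(n, j) (q−1)^j.
  j = 0: C(15,0)·(6)^0 = 1·1 = 1.
  j = 1: C(15,1)·(6)^1 = 15·6 = 90.
  V_q(n, t) = 1 + 90 = 91.
Step 2: q^n = 7^15 = 4747561509943.
Step 3: Hamming bound ⌊q^n / V_q(n,t)⌋ = ⌊4747561509943/91⌋ = 52171005603.
Step 4: Compare |C| = 81362831895 to 52171005603: violated.
The claimed |C| lies above the Hamming bound, so no 7-ary code of length 15 with d ≥ 3 can have 81362831895 codewords.


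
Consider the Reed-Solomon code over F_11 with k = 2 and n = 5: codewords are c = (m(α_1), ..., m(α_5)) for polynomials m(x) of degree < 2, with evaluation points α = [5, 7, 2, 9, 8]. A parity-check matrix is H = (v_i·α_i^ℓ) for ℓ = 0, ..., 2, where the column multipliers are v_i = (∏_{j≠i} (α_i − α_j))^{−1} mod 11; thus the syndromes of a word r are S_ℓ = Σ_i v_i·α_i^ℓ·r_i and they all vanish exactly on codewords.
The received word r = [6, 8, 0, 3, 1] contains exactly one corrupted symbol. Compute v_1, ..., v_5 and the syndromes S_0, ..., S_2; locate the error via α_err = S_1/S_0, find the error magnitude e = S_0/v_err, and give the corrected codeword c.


S = (1, 7, 5), error at position 2, error magnitude e = 9, c = [6, 10, 0, 3, 1].

Step 1: column multipliers v_i = (∏_{j≠i}(α_i − α_j))^{−1} mod 11.
  i = 1 (α = 5): (5−7)(5−2)(5−9)(5−8) = (−2)·3·(−4)·(−3) = −72 ≡ 5, so v_1 = 5^{−1} = 9 (mod 11).
  i = 2 (α = 7): (7−5)(7−2)(7−9)(7−8) = 2·5·(−2)·(−1) = 20 ≡ 9, so v_2 = 9^{−1} = 5 (mod 11).
  i = 3 (α = 2): (2−5)(2−7)(2−9)(2−8) = (−3)·(−5)·(−7)·(−6) = 630 ≡ 3, so v_3 = 3^{−1} = 4 (mod 11).
  i = 4 (α = 9): (9−5)(9−7)(9−2)(9−8) = 4·2·7·1 = 56 ≡ 1, so v_4 = 1^{−1} = 1 (mod 11).
  i = 5 (α = 8): (8−5)(8−7)(8−2)(8−9) = 3·1·6·(−1) = −18 ≡ 4, so v_5 = 4^{−1} = 3 (mod 11).
  v = [9, 5, 4, 1, 3].
Step 2: syndromes of r = [6, 8, 0, 3, 1] (all sums mod 11).
  S_0 = Σ v_i r_i = 9·6 + 5·8 + 4·0 + 1·3 + 3·1 = 100 ≡ 1.
  S_1 = Σ v_i α_i r_i = 9·5·6 + 5·7·8 + 4·2·0 + 1·9·3 + 3·8·1 = 601 ≡ 7.
  α_i^2 mod 11 = [3, 5, 4, 4, 9].
  S_2 = Σ v_i α_i^2 r_i = 9·3·6 + 5·5·8 + 4·4·0 + 1·4·3 + 3·9·1 = 401 ≡ 5.
  S = (1, 7, 5) ≠ 0, so r is not a codeword (an error is present).
Step 3: locate the error. For a single error e at position i, S_ℓ = v_i·e·α_i^ℓ, so α_err = S_1/S_0.
  S_0^{−1} = 1^{−1} = 1 (mod 11), so α_err = 7·1 = 7 ≡ 7 = α_2. Error position i = 2.
  Consistency check: S_2/S_1 = 5·8 = 40 ≡ 7 = α_err ✓ (single-error assumption holds).
Step 4: error magnitude e = S_0/v_2 = S_0·∏_{j≠2}(α_2 − α_j) = 1·9 = 9 ≡ 9 (mod 11).
Step 5: correct position 2: c_2 = r_2 − e = 8 − 9 ≡ 10 (mod 11). Hence c = [6, 10, 0, 3, 1].
  Check: interpolating c through the α_i gives m(x) = 7 + 2·x (degree < 2) with m(α_i) = c_i for every i, so c is indeed a codeword.


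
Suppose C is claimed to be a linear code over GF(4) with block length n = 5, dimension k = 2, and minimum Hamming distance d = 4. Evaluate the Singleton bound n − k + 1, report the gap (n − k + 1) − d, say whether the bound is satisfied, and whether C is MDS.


Singleton RHS = n − k + 1 = 4, slack = 0, bound satisfied, MDS.

Singleton bound: d ≤ n − k + 1.
Here n = 5, k = 2, so n − k + 1 = 4.
Given d = 4, check d ≤ 4: YES.
Slack = (n − k + 1) − d = 0.
The code is MDS (slack = 0).
Description: the claimed parameters are [5, 2, 4]_4; such a code would be MDS (meets Singleton bound).


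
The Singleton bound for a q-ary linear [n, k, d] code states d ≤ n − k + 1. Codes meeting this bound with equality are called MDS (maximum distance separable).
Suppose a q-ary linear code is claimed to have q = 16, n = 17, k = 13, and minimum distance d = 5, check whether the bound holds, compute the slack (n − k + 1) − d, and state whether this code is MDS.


Singleton RHS = n − k + 1 = 5, slack = 0, bound satisfied, MDS.

Singleton bound: d ≤ n − k + 1.
Here n = 17, k = 13, so n − k + 1 = 5.
Given d = 5, check d ≤ 5: YES.
Slack = (n − k + 1) − d = 0.
The code is MDS (slack = 0).
Description: the claimed parameters are [17, 13, 5]_16; such a code would be MDS (meets Singleton bound).


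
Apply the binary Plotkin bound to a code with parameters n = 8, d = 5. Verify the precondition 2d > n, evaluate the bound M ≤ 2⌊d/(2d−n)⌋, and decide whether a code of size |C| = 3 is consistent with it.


Plotkin bound M ≤ 4; given |C| = 3 ≤ bound (satisfied).

Check applicability: 2d = 10, n = 8.
2d − n = 2 > 0, so Plotkin applies.
Compute d/(2d−n) = 5/2 ≈ 2.5000.
⌊d/(2d−n)⌋ = 2.
Plotkin bound: M ≤ 2·2 = 4.
Given |C| = 3, check: satisfied.
This |C| is below the Plotkin bound.


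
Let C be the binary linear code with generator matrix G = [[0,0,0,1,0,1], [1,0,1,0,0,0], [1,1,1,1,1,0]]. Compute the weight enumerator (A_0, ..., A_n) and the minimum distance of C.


Weight distribution: A_0 = 1, A_2 = 2, A_3 = 2, A_4 = 1, A_5 = 2. Minimum distance d = 2.

Enumerate all 2^3 = 8 messages m ∈ F_2^3.
For each, compute codeword c = mG in F_2^6, then tally its weight.
  m = 000 → c = 000000, weight = 0.
  m = 100 → c = 000101, weight = 2.
  m = 010 → c = 101000, weight = 2.
  m = 110 → c = 101101, weight = 4.
  m = 001 → c = 111110, weight = 5.
  m = 101 → c = 111011, weight = 5.
  m = 011 → c = 010110, weight = 3.
  m = 111 → c = 010011, weight = 3.
Tally weights:
  weight 0: 1 codewords.
  weight 2: 2 codewords.
  weight 3: 2 codewords.
  weight 4: 1 codewords.
  weight 5: 2 codewords.
Minimum distance d = smallest w > 0 with A_w > 0 = 2.
Sanity: Σ A_w = 8 = 2^3 = 8 ✓.


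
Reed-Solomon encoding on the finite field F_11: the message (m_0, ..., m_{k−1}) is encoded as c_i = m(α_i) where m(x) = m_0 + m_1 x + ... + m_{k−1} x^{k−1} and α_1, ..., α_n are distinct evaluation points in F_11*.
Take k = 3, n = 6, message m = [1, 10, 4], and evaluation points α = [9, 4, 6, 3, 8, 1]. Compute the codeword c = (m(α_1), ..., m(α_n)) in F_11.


c = [8, 6, 7, 1, 7, 4]

Message polynomial: m(x) = 1 + 10·x + 4·x^2 (mod 11).
For each evaluation point α_i, compute m(α_i) mod 11:
  α_1 = 9: Horner steps 4 → 2 → 8, so m(9) = 8.
  α_2 = 4: Horner steps 4 → 4 → 6, so m(4) = 6.
  α_3 = 6: Horner steps 4 → 1 → 7, so m(6) = 7.
  α_4 = 3: Horner steps 4 → 0 → 1, so m(3) = 1.
  α_5 = 8: Horner steps 4 → 9 → 7, so m(8) = 7.
  α_6 = 1: Horner steps 4 → 3 → 4, so m(1) = 4.
Codeword c = [8, 6, 7, 1, 7, 4] ∈ F_11^6.


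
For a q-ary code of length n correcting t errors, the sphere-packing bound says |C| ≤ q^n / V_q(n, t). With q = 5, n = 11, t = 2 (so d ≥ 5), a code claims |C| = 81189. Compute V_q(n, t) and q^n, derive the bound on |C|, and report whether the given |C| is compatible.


V_q(n, t) = 925, q^n = 48828125, Hamming bound = 52787, |C| = 81189 > bound (violated).

Step 1: Compute V_q(n, t) = Σ_{j=0}^2 C(n, j) (q−1)^j.
  j = 0: C(11,0)·(4)^0 = 1·1 = 1.
  j = 1: C(11,1)·(4)^1 = 11·4 = 44.
  j = 2: C(11,2)·(4)^2 = 55·16 = 880.
  V_q(n, t) = 1 + 44 + 880 = 925.
Step 2: q^n = 5^11 = 48828125.
Step 3: Hamming bound ⌊q^n / V_q(n,t)⌋ = ⌊48828125/925⌋ = 52787.
Step 4: Compare |C| = 81189 to 52787: violated.
The claimed |C| lies above the Hamming bound, so no 5-ary code of length 11 with d ≥ 5 can have 81189 codewords.


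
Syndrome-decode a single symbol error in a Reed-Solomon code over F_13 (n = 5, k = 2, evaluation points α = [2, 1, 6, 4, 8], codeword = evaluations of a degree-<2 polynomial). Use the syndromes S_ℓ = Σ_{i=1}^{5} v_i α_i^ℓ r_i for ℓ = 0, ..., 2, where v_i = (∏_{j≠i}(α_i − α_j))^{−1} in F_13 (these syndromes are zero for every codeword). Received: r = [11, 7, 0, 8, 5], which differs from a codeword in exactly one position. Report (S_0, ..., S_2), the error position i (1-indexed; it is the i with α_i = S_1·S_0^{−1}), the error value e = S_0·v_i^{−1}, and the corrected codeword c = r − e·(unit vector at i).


S = (2, 4, 8), error at position 1, error magnitude e = 8, c = [3, 7, 0, 8, 5].

Step 1: column multipliers v_i = (∏_{j≠i}(α_i − α_j))^{−1} mod 13.
  i = 1 (α = 2): (2−1)(2−6)(2−4)(2−8) = 1·(−4)·(−2)·(−6) = −48 ≡ 4, so v_1 = 4^{−1} = 10 (mod 13).
  i = 2 (α = 1): (1−2)(1−6)(1−4)(1−8) = (−1)·(−5)·(−3)·(−7) = 105 ≡ 1, so v_2 = 1^{−1} = 1 (mod 13).
  i = 3 (α = 6): (6−2)(6−1)(6−4)(6−8) = 4·5·2·(−2) = −80 ≡ 11, so v_3 = 11^{−1} = 6 (mod 13).
  i = 4 (α = 4): (4−2)(4−1)(4−6)(4−8) = 2·3·(−2)·(−4) = 48 ≡ 9, so v_4 = 9^{−1} = 3 (mod 13).
  i = 5 (α = 8): (8−2)(8−1)(8−6)(8−4) = 6·7·2·4 = 336 ≡ 11, so v_5 = 11^{−1} = 6 (mod 13).
  v = [10, 1, 6, 3, 6].
Step 2: syndromes of r = [11, 7, 0, 8, 5] (all sums mod 13).
  S_0 = Σ v_i r_i = 10·11 + 1·7 + 6·0 + 3·8 + 6·5 = 171 ≡ 2.
  S_1 = Σ v_i α_i r_i = 10·2·11 + 1·1·7 + 6·6·0 + 3·4·8 + 6·8·5 = 563 ≡ 4.
  α_i^2 mod 13 = [4, 1, 10, 3, 12].
  S_2 = Σ v_i α_i^2 r_i = 10·4·11 + 1·1·7 + 6·10·0 + 3·3·8 + 6·12·5 = 879 ≡ 8.
  S = (2, 4, 8) ≠ 0, so r is not a codeword (an error is present).
Step 3: locate the error. For a single error e at position i, S_ℓ = v_i·e·α_i^ℓ, so α_err = S_1/S_0.
  S_0^{−1} = 2^{−1} = 7 (mod 13), so α_err = 4·7 = 28 ≡ 2 = α_1. Error position i = 1.
  Consistency check: S_2/S_1 = 8·10 = 80 ≡ 2 = α_err ✓ (single-error assumption holds).
Step 4: error magnitude e = S_0/v_1 = S_0·∏_{j≠1}(α_1 − α_j) = 2·4 = 8 ≡ 8 (mod 13).
Step 5: correct position 1: c_1 = r_1 − e = 11 − 8 ≡ 3 (mod 13). Hence c = [3, 7, 0, 8, 5].
  Check: interpolating c through the α_i gives m(x) = 11 + 9·x (degree < 2) with m(α_i) = c_i for every i, so c is indeed a codeword.


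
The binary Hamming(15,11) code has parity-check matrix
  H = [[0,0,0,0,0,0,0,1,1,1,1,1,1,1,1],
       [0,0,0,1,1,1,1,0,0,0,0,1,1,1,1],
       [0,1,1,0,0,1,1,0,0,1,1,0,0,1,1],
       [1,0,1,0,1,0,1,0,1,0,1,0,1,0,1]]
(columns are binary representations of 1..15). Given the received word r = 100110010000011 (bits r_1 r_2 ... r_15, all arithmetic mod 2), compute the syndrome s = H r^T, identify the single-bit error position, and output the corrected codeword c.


s = (1, 0, 0, 1)^T, error position = 9, corrected codeword c = 100110011000011

Compute s = H r^T mod 2 one row at a time:
  s_1 = 1 + 0 + 0 + 0 + 0 + 0 + 1 + 1 = 3 ≡ 1 (mod 2).
  s_2 = 1 + 1 + 0 + 0 + 0 + 0 + 1 + 1 = 4 ≡ 0 (mod 2).
  s_3 = 0 + 0 + 0 + 0 + 0 + 0 + 1 + 1 = 2 ≡ 0 (mod 2).
  s_4 = 1 + 0 + 1 + 0 + 0 + 0 + 0 + 1 = 3 ≡ 1 (mod 2).
s = (1, 0, 0, 1)^T — this equals column 9 of H (binary 1001), so error is at position 9.
Correct: flip bit 9 of r = 100110010000011 to get c = 100110011000011.


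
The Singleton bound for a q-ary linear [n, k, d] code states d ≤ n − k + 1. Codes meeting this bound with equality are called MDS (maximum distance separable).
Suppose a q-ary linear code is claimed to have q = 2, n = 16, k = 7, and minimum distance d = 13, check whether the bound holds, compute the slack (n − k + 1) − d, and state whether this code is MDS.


Singleton RHS = n − k + 1 = 10, slack = -3, bound violated (no such code; not MDS).

Singleton bound: d ≤ n − k + 1.
Here n = 16, k = 7, so n − k + 1 = 10.
Given d = 13, check d ≤ 10: NO.
Slack = (n − k + 1) − d = -3.
The slack is negative: d = 13 exceeds n − k + 1 = 10 by 3, so the Singleton bound is violated and no linear [16, 7, 13]_2 code can exist. In particular it is not MDS (MDS requires d = n − k + 1 exactly).
Description: the claimed parameters are [16, 7, 13]_2; such a code would be impossible (violates the Singleton bound).


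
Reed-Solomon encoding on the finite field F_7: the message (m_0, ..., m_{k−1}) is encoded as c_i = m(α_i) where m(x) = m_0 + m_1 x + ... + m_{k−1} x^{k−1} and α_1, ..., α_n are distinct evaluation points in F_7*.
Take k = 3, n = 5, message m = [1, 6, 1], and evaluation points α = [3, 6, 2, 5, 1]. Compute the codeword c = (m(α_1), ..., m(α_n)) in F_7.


c = [0, 3, 3, 0, 1]

Message polynomial: m(x) = 1 + 6·x + 1·x^2 (mod 7).
For each evaluation point α_i, compute m(α_i) mod 7:
  α_1 = 3: Horner steps 1 → 2 → 0, so m(3) = 0.
  α_2 = 6: Horner steps 1 → 5 → 3, so m(6) = 3.
  α_3 = 2: Horner steps 1 → 1 → 3, so m(2) = 3.
  α_4 = 5: Horner steps 1 → 4 → 0, so m(5) = 0.
  α_5 = 1: Horner steps 1 → 0 → 1, so m(1) = 1.
Codeword c = [0, 3, 3, 0, 1] ∈ F_7^5.


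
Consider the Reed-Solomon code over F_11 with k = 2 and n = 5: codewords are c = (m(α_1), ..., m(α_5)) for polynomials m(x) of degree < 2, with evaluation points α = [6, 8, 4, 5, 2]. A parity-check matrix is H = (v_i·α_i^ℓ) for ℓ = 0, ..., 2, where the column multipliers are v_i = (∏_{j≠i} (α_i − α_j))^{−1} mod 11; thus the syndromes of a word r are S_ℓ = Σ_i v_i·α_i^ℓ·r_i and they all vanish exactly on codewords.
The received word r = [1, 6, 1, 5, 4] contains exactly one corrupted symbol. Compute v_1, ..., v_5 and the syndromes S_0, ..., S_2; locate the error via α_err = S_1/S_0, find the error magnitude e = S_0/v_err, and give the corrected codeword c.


S = (6, 3, 7), error at position 1, error magnitude e = 3, c = [9, 6, 1, 5, 4].

Step 1: column multipliers v_i = (∏_{j≠i}(α_i − α_j))^{−1} mod 11.
  i = 1 (α = 6): (6−8)(6−4)(6−5)(6−2) = (−2)·2·1·4 = −16 ≡ 6, so v_1 = 6^{−1} = 2 (mod 11).
  i = 2 (α = 8): (8−6)(8−4)(8−5)(8−2) = 2·4·3·6 = 144 ≡ 1, so v_2 = 1^{−1} = 1 (mod 11).
  i = 3 (α = 4): (4−6)(4−8)(4−5)(4−2) = (−2)·(−4)·(−1)·2 = −16 ≡ 6, so v_3 = 6^{−1} = 2 (mod 11).
  i = 4 (α = 5): (5−6)(5−8)(5−4)(5−2) = (−1)·(−3)·1·3 = 9 ≡ 9, so v_4 = 9^{−1} = 5 (mod 11).
  i = 5 (α = 2): (2−6)(2−8)(2−4)(2−5) = (−4)·(−6)·(−2)·(−3) = 144 ≡ 1, so v_5 = 1^{−1} = 1 (mod 11).
  v = [2, 1, 2, 5, 1].
Step 2: syndromes of r = [1, 6, 1, 5, 4] (all sums mod 11).
  S_0 = Σ v_i r_i = 2·1 + 1·6 + 2·1 + 5·5 + 1·4 = 39 ≡ 6.
  S_1 = Σ v_i α_i r_i = 2·6·1 + 1·8·6 + 2·4·1 + 5·5·5 + 1·2·4 = 201 ≡ 3.
  α_i^2 mod 11 = [3, 9, 5, 3, 4].
  S_2 = Σ v_i α_i^2 r_i = 2·3·1 + 1·9·6 + 2·5·1 + 5·3·5 + 1·4·4 = 161 ≡ 7.
  S = (6, 3, 7) ≠ 0, so r is not a codeword (an error is present).
Step 3: locate the error. For a single error e at position i, S_ℓ = v_i·e·α_i^ℓ, so α_err = S_1/S_0.
  S_0^{−1} = 6^{−1} = 2 (mod 11), so α_err = 3·2 = 6 ≡ 6 = α_1. Error position i = 1.
  Consistency check: S_2/S_1 = 7·4 = 28 ≡ 6 = α_err ✓ (single-error assumption holds).
Step 4: error magnitude e = S_0/v_1 = S_0·∏_{j≠1}(α_1 − α_j) = 6·6 = 36 ≡ 3 (mod 11).
Step 5: correct position 1: c_1 = r_1 − e = 1 − 3 ≡ 9 (mod 11). Hence c = [9, 6, 1, 5, 4].
  Check: interpolating c through the α_i gives m(x) = 7 + 4·x (degree < 2) with m(α_i) = c_i for every i, so c is indeed a codeword.


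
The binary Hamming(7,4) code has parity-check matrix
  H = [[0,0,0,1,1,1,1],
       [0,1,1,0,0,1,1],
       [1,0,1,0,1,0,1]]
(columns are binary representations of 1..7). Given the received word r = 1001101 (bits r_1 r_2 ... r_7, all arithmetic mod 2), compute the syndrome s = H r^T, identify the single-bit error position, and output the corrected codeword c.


s = (1, 1, 1)^T, error position = 7, corrected codeword c = 1001100

Compute s = H r^T mod 2 one row at a time:
  s_1 = 1 + 1 + 0 + 1 = 3 ≡ 1 (mod 2).
  s_2 = 0 + 0 + 0 + 1 = 1 ≡ 1 (mod 2).
  s_3 = 1 + 0 + 1 + 1 = 3 ≡ 1 (mod 2).
s = (1, 1, 1)^T — this equals column 7 of H (binary 111), so error is at position 7.
Correct: flip bit 7 of r = 1001101 to get c = 1001100.


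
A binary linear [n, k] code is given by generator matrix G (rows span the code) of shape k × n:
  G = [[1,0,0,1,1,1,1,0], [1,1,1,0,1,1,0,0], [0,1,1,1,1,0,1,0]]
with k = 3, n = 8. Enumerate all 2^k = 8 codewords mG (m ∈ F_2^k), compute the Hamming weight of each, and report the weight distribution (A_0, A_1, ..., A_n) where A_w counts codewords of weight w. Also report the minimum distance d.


Weight distribution: A_0 = 1, A_1 = 1, A_4 = 3, A_5 = 3. Minimum distance d = 1.

Enumerate all 2^3 = 8 messages m ∈ F_2^3.
For each, compute codeword c = mG in F_2^8, then tally its weight.
  m = 000 → c = 00000000, weight = 0.
  m = 100 → c = 10011110, weight = 5.
  m = 010 → c = 11101100, weight = 5.
  m = 110 → c = 01110010, weight = 4.
  m = 001 → c = 01111010, weight = 5.
  m = 101 → c = 11100100, weight = 4.
  m = 011 → c = 10010110, weight = 4.
  m = 111 → c = 00001000, weight = 1.
Tally weights:
  weight 0: 1 codewords.
  weight 1: 1 codewords.
  weight 4: 3 codewords.
  weight 5: 3 codewords.
Minimum distance d = smallest w > 0 with A_w > 0 = 1.
Sanity: Σ A_w = 8 = 2^3 = 8 ✓.


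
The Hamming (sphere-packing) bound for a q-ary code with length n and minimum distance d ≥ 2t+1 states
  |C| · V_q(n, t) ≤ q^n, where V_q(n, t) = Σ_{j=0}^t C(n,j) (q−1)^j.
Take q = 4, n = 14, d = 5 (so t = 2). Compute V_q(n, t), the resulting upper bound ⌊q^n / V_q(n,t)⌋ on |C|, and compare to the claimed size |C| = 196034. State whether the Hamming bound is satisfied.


V_q(n, t) = 862, q^n = 268435456, Hamming bound = 311410, |C| = 196034 ≤ bound (satisfied).

Step 1: Compute V_q(n, t) = Σ_{j=0}^2 C(n, j) (q−1)^j.
  j = 0: C(14,0)·(3)^0 = 1·1 = 1.
  j = 1: C(14,1)·(3)^1 = 14·3 = 42.
  j = 2: C(14,2)·(3)^2 = 91·9 = 819.
  V_q(n, t) = 1 + 42 + 819 = 862.
Step 2: q^n = 4^14 = 268435456.
Step 3: Hamming bound ⌊q^n / V_q(n,t)⌋ = ⌊268435456/862⌋ = 311410.
Step 4: Compare |C| = 196034 to 311410: satisfied.
The claimed |C| lies below the Hamming bound.


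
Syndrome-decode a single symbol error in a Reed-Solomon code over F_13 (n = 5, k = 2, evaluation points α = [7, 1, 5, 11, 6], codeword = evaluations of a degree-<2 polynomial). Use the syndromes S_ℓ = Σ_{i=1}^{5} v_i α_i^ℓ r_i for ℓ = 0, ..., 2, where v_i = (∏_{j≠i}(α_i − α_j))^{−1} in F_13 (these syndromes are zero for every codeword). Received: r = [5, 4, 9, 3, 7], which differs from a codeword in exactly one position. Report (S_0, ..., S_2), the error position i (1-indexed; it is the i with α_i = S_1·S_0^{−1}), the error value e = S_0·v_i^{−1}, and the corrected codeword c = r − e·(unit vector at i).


S = (8, 10, 6), error at position 4, error magnitude e = 6, c = [5, 4, 9, 10, 7].

Step 1: column multipliers v_i = (∏_{j≠i}(α_i − α_j))^{−1} mod 13.
  i = 1 (α = 7): (7−1)(7−5)(7−11)(7−6) = 6·2·(−4)·1 = −48 ≡ 4, so v_1 = 4^{−1} = 10 (mod 13).
  i = 2 (α = 1): (1−7)(1−5)(1−11)(1−6) = (−6)·(−4)·(−10)·(−5) = 1200 ≡ 4, so v_2 = 4^{−1} = 10 (mod 13).
  i = 3 (α = 5): (5−7)(5−1)(5−11)(5−6) = (−2)·4·(−6)·(−1) = −48 ≡ 4, so v_3 = 4^{−1} = 10 (mod 13).
  i = 4 (α = 11): (11−7)(11−1)(11−5)(11−6) = 4·10·6·5 = 1200 ≡ 4, so v_4 = 4^{−1} = 10 (mod 13).
  i = 5 (α = 6): (6−7)(6−1)(6−5)(6−11) = (−1)·5·1·(−5) = 25 ≡ 12, so v_5 = 12^{−1} = 12 (mod 13).
  v = [10, 10, 10, 10, 12].
Step 2: syndromes of r = [5, 4, 9, 3, 7] (all sums mod 13).
  S_0 = Σ v_i r_i = 10·5 + 10·4 + 10·9 + 10·3 + 12·7 = 294 ≡ 8.
  S_1 = Σ v_i α_i r_i = 10·7·5 + 10·1·4 + 10·5·9 + 10·11·3 + 12·6·7 = 1674 ≡ 10.
  α_i^2 mod 13 = [10, 1, 12, 4, 10].
  S_2 = Σ v_i α_i^2 r_i = 10·10·5 + 10·1·4 + 10·12·9 + 10·4·3 + 12·10·7 = 2580 ≡ 6.
  S = (8, 10, 6) ≠ 0, so r is not a codeword (an error is present).
Step 3: locate the error. For a single error e at position i, S_ℓ = v_i·e·α_i^ℓ, so α_err = S_1/S_0.
  S_0^{−1} = 8^{−1} = 5 (mod 13), so α_err = 10·5 = 50 ≡ 11 = α_4. Error position i = 4.
  Consistency check: S_2/S_1 = 6·4 = 24 ≡ 11 = α_err ✓ (single-error assumption holds).
Step 4: error magnitude e = S_0/v_4 = S_0·∏_{j≠4}(α_4 − α_j) = 8·4 = 32 ≡ 6 (mod 13).
Step 5: correct position 4: c_4 = r_4 − e = 3 − 6 ≡ 10 (mod 13). Hence c = [5, 4, 9, 10, 7].
  Check: interpolating c through the α_i gives m(x) = 6 + 11·x (degree < 2) with m(α_i) = c_i for every i, so c is indeed a codeword.


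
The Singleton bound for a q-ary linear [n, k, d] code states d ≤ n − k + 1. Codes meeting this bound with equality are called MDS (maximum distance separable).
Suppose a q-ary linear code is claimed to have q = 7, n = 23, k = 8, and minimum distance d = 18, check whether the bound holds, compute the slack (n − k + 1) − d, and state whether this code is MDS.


Singleton RHS = n − k + 1 = 16, slack = -2, bound violated (no such code; not MDS).

Singleton bound: d ≤ n − k + 1.
Here n = 23, k = 8, so n − k + 1 = 16.
Given d = 18, check d ≤ 16: NO.
Slack = (n − k + 1) − d = -2.
The slack is negative: d = 18 exceeds n − k + 1 = 16 by 2, so the Singleton bound is violated and no linear [23, 8, 18]_7 code can exist. In particular it is not MDS (MDS requires d = n − k + 1 exactly).
Description: the claimed parameters are [23, 8, 18]_7; such a code would be impossible (violates the Singleton bound).


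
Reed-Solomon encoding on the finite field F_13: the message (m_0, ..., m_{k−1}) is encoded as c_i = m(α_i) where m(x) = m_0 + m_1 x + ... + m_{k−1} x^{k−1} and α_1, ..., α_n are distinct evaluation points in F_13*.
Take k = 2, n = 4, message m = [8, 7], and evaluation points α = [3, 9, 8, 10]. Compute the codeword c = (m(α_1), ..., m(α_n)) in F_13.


c = [3, 6, 12, 0]

Message polynomial: m(x) = 8 + 7·x (mod 13).
For each evaluation point α_i, compute m(α_i) mod 13:
  α_1 = 3: Horner steps 7 → 3, so m(3) = 3.
  α_2 = 9: Horner steps 7 → 6, so m(9) = 6.
  α_3 = 8: Horner steps 7 → 12, so m(8) = 12.
  α_4 = 10: Horner steps 7 → 0, so m(10) = 0.
Codeword c = [3, 6, 12, 0] ∈ F_13^4.


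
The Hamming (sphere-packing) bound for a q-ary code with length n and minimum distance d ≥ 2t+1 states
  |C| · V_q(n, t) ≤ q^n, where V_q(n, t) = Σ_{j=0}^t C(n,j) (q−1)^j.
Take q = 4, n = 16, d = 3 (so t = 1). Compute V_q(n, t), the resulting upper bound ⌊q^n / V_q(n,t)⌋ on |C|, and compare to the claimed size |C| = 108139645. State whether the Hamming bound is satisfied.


V_q(n, t) = 49, q^n = 4294967296, Hamming bound = 87652393, |C| = 108139645 > bound (violated).

Step 1: Compute V_q(n, t) = Σ_{j=0}^1 C(n, j) (q−1)^j.
  j = 0: C(16,0)·(3)^0 = 1·1 = 1.
  j = 1: C(16,1)·(3)^1 = 16·3 = 48.
  V_q(n, t) = 1 + 48 = 49.
Step 2: q^n = 4^16 = 4294967296.
Step 3: Hamming bound ⌊q^n / V_q(n,t)⌋ = ⌊4294967296/49⌋ = 87652393.
Step 4: Compare |C| = 108139645 to 87652393: violated.
The claimed |C| lies above the Hamming bound, so no 4-ary code of length 16 with d ≥ 3 can have 108139645 codewords.


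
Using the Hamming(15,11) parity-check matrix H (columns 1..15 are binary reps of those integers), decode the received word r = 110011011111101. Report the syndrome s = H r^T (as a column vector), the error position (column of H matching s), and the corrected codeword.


s = (1, 1, 1, 0)^T, error position = 14, corrected codeword c = 110011011111111

Compute s = H r^T mod 2 one row at a time:
  s_1 = 1 + 1 + 1 + 1 + 1 + 1 + 0 + 1 = 7 ≡ 1 (mod 2).
  s_2 = 0 + 1 + 1 + 0 + 1 + 1 + 0 + 1 = 5 ≡ 1 (mod 2).
  s_3 = 1 + 0 + 1 + 0 + 1 + 1 + 0 + 1 = 5 ≡ 1 (mod 2).
  s_4 = 1 + 0 + 1 + 0 + 1 + 1 + 1 + 1 = 6 ≡ 0 (mod 2).
s = (1, 1, 1, 0)^T — this equals column 14 of H (binary 1110), so error is at position 14.
Correct: flip bit 14 of r = 110011011111101 to get c = 110011011111111.


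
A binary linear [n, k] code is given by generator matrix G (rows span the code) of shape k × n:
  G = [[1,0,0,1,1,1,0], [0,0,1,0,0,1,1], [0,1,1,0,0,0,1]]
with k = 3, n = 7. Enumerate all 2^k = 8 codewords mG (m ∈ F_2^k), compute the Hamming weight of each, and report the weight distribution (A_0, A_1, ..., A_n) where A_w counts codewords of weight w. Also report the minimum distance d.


Weight distribution: A_0 = 1, A_2 = 1, A_3 = 2, A_4 = 2, A_5 = 1, A_7 = 1. Minimum distance d = 2.

Enumerate all 2^3 = 8 messages m ∈ F_2^3.
For each, compute codeword c = mG in F_2^7, then tally its weight.
  m = 000 → c = 0000000, weight = 0.
  m = 100 → c = 1001110, weight = 4.
  m = 010 → c = 0010011, weight = 3.
  m = 110 → c = 1011101, weight = 5.
  m = 001 → c = 0110001, weight = 3.
  m = 101 → c = 1111111, weight = 7.
  m = 011 → c = 0100010, weight = 2.
  m = 111 → c = 1101100, weight = 4.
Tally weights:
  weight 0: 1 codewords.
  weight 2: 1 codewords.
  weight 3: 2 codewords.
  weight 4: 2 codewords.
  weight 5: 1 codewords.
  weight 7: 1 codewords.
Minimum distance d = smallest w > 0 with A_w > 0 = 2.
Sanity: Σ A_w = 8 = 2^3 = 8 ✓.


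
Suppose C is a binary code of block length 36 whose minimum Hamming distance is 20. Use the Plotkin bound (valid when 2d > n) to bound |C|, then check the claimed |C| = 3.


Plotkin bound M ≤ 10; given |C| = 3 ≤ bound (satisfied).

Check applicability: 2d = 40, n = 36.
2d − n = 4 > 0, so Plotkin applies.
Compute d/(2d−n) = 20/4 ≈ 5.0000.
⌊d/(2d−n)⌋ = 5.
Plotkin bound: M ≤ 2·5 = 10.
Given |C| = 3, check: satisfied.
This |C| is below the Plotkin bound.


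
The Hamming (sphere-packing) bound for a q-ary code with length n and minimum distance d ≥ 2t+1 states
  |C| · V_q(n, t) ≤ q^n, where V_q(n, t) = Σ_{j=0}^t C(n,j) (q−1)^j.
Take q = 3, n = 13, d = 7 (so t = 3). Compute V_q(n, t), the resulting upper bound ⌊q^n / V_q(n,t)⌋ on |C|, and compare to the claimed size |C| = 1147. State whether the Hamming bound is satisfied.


V_q(n, t) = 2627, q^n = 1594323, Hamming bound = 606, |C| = 1147 > bound (violated).

Step 1: Compute V_q(n, t) = Σ_{j=0}^3 C(n, j) (q−1)^j.
  j = 0: C(13,0)·(2)^0 = 1·1 = 1.
  j = 1: C(13,1)·(2)^1 = 13·2 = 26.
  j = 2: C(13,2)·(2)^2 = 78·4 = 312.
  j = 3: C(13,3)·(2)^3 = 286·8 = 2288.
  V_q(n, t) = 1 + 26 + 312 + 2288 = 2627.
Step 2: q^n = 3^13 = 1594323.
Step 3: Hamming bound ⌊q^n / V_q(n,t)⌋ = ⌊1594323/2627⌋ = 606.
Step 4: Compare |C| = 1147 to 606: violated.
The claimed |C| lies above the Hamming bound, so no 3-ary code of length 13 with d ≥ 7 can have 1147 codewords.


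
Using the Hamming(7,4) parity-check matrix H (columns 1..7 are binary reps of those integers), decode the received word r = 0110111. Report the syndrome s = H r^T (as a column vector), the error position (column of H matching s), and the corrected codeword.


s = (1, 0, 1)^T, error position = 5, corrected codeword c = 0110011

Compute s = H r^T mod 2 one row at a time:
  s_1 = 0 + 1 + 1 + 1 = 3 ≡ 1 (mod 2).
  s_2 = 1 + 1 + 1 + 1 = 4 ≡ 0 (mod 2).
  s_3 = 0 + 1 + 1 + 1 = 3 ≡ 1 (mod 2).
s = (1, 0, 1)^T — this equals column 5 of H (binary 101), so error is at position 5.
Correct: flip bit 5 of r = 0110111 to get c = 0110011.


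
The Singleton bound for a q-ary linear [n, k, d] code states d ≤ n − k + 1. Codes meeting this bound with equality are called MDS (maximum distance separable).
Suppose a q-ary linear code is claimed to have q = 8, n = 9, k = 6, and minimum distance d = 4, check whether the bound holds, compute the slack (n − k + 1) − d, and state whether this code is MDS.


Singleton RHS = n − k + 1 = 4, slack = 0, bound satisfied, MDS.

Singleton bound: d ≤ n − k + 1.
Here n = 9, k = 6, so n − k + 1 = 4.
Given d = 4, check d ≤ 4: YES.
Slack = (n − k + 1) − d = 0.
The code is MDS (slack = 0).
Description: the claimed parameters are [9, 6, 4]_8; such a code would be MDS (meets Singleton bound).


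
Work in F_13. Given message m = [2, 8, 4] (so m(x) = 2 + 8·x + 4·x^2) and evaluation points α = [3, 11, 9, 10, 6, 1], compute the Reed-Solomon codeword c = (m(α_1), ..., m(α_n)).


c = [10, 2, 8, 1, 12, 1]

Message polynomial: m(x) = 2 + 8·x + 4·x^2 (mod 13).
For each evaluation point α_i, compute m(α_i) mod 13:
  α_1 = 3: Horner steps 4 → 7 → 10, so m(3) = 10.
  α_2 = 11: Horner steps 4 → 0 → 2, so m(11) = 2.
  α_3 = 9: Horner steps 4 → 5 → 8, so m(9) = 8.
  α_4 = 10: Horner steps 4 → 9 → 1, so m(10) = 1.
  α_5 = 6: Horner steps 4 → 6 → 12, so m(6) = 12.
  α_6 = 1: Horner steps 4 → 12 → 1, so m(1) = 1.
Codeword c = [10, 2, 8, 1, 12, 1] ∈ F_13^6.


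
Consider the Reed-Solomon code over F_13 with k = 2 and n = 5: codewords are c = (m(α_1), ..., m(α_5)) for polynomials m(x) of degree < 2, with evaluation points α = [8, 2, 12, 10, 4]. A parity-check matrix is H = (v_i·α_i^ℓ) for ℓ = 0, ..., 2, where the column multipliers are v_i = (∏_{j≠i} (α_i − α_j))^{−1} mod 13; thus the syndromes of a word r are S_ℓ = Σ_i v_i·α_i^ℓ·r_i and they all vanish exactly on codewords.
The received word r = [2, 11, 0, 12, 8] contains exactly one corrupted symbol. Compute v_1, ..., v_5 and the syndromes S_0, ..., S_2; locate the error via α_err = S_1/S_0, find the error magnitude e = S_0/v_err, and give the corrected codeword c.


S = (10, 3, 10), error at position 3, error magnitude e = 4, c = [2, 11, 9, 12, 8].

Step 1: column multipliers v_i = (∏_{j≠i}(α_i − α_j))^{−1} mod 13.
  i = 1 (α = 8): (8−2)(8−12)(8−10)(8−4) = 6·(−4)·(−2)·4 = 192 ≡ 10, so v_1 = 10^{−1} = 4 (mod 13).
  i = 2 (α = 2): (2−8)(2−12)(2−10)(2−4) = (−6)·(−10)·(−8)·(−2) = 960 ≡ 11, so v_2 = 11^{−1} = 6 (mod 13).
  i = 3 (α = 12): (12−8)(12−2)(12−10)(12−4) = 4·10·2·8 = 640 ≡ 3, so v_3 = 3^{−1} = 9 (mod 13).
  i = 4 (α = 10): (10−8)(10−2)(10−12)(10−4) = 2·8·(−2)·6 = −192 ≡ 3, so v_4 = 3^{−1} = 9 (mod 13).
  i = 5 (α = 4): (4−8)(4−2)(4−12)(4−10) = (−4)·2·(−8)·(−6) = −384 ≡ 6, so v_5 = 6^{−1} = 11 (mod 13).
  v = [4, 6, 9, 9, 11].
Step 2: syndromes of r = [2, 11, 0, 12, 8] (all sums mod 13).
  S_0 = Σ v_i r_i = 4·2 + 6·11 + 9·0 + 9·12 + 11·8 = 270 ≡ 10.
  S_1 = Σ v_i α_i r_i = 4·8·2 + 6·2·11 + 9·12·0 + 9·10·12 + 11·4·8 = 1628 ≡ 3.
  α_i^2 mod 13 = [12, 4, 1, 9, 3].
  S_2 = Σ v_i α_i^2 r_i = 4·12·2 + 6·4·11 + 9·1·0 + 9·9·12 + 11·3·8 = 1596 ≡ 10.
  S = (10, 3, 10) ≠ 0, so r is not a codeword (an error is present).
Step 3: locate the error. For a single error e at position i, S_ℓ = v_i·e·α_i^ℓ, so α_err = S_1/S_0.
  S_0^{−1} = 10^{−1} = 4 (mod 13), so α_err = 3·4 = 12 ≡ 12 = α_3. Error position i = 3.
  Consistency check: S_2/S_1 = 10·9 = 90 ≡ 12 = α_err ✓ (single-error assumption holds).
Step 4: error magnitude e = S_0/v_3 = S_0·∏_{j≠3}(α_3 − α_j) = 10·3 = 30 ≡ 4 (mod 13).
Step 5: correct position 3: c_3 = r_3 − e = 0 − 4 ≡ 9 (mod 13). Hence c = [2, 11, 9, 12, 8].
  Check: interpolating c through the α_i gives m(x) = 1 + 5·x (degree < 2) with m(α_i) = c_i for every i, so c is indeed a codeword.


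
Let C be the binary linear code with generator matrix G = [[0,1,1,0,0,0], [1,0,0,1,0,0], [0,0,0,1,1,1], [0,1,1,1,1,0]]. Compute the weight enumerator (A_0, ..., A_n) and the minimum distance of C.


Weight distribution: A_0 = 1, A_1 = 1, A_2 = 4, A_3 = 4, A_4 = 3, A_5 = 3. Minimum distance d = 1.

Enumerate all 2^4 = 16 messages m ∈ F_2^4.
For each, compute codeword c = mG in F_2^6, then tally its weight.
  m = 0000 → c = 000000, weight = 0.
  m = 1000 → c = 011000, weight = 2.
  m = 0100 → c = 100100, weight = 2.
  m = 1100 → c = 111100, weight = 4.
  m = 0010 → c = 000111, weight = 3.
  m = 1010 → c = 011111, weight = 5.
  m = 0110 → c = 100011, weight = 3.
  m = 1110 → c = 111011, weight = 5.
  m = 0001 → c = 011110, weight = 4.
  m = 1001 → c = 000110, weight = 2.
  m = 0101 → c = 111010, weight = 4.
  m = 1101 → c = 100010, weight = 2.
  m = 0011 → c = 011001, weight = 3.
  m = 1011 → c = 000001, weight = 1.
  m = 0111 → c = 111101, weight = 5.
  m = 1111 → c = 100101, weight = 3.
Tally weights:
  weight 0: 1 codewords.
  weight 1: 1 codewords.
  weight 2: 4 codewords.
  weight 3: 4 codewords.
  weight 4: 3 codewords.
  weight 5: 3 codewords.
Minimum distance d = smallest w > 0 with A_w > 0 = 1.
Sanity: Σ A_w = 16 = 2^4 = 16 ✓.


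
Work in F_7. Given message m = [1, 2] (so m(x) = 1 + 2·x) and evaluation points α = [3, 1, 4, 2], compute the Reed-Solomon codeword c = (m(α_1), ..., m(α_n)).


c = [0, 3, 2, 5]

Message polynomial: m(x) = 1 + 2·x (mod 7).
For each evaluation point α_i, compute m(α_i) mod 7:
  α_1 = 3: Horner steps 2 → 0, so m(3) = 0.
  α_2 = 1: Horner steps 2 → 3, so m(1) = 3.
  α_3 = 4: Horner steps 2 → 2, so m(4) = 2.
  α_4 = 2: Horner steps 2 → 5, so m(2) = 5.
Codeword c = [0, 3, 2, 5] ∈ F_7^4.


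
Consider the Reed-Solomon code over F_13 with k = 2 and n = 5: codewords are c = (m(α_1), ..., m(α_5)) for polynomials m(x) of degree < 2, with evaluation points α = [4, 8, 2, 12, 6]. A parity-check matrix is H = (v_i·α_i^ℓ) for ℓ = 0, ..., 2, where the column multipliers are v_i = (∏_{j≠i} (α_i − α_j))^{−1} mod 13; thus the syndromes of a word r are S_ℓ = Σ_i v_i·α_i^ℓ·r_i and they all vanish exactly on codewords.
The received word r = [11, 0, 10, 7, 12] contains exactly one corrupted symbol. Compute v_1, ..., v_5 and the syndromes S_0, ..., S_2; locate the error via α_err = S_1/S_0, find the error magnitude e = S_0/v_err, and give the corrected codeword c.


S = (2, 11, 2), error at position 4, error magnitude e = 5, c = [11, 0, 10, 2, 12].

Step 1: column multipliers v_i = (∏_{j≠i}(α_i − α_j))^{−1} mod 13.
  i = 1 (α = 4): (4−8)(4−2)(4−12)(4−6) = (−4)·2·(−8)·(−2) = −128 ≡ 2, so v_1 = 2^{−1} = 7 (mod 13).
  i = 2 (α = 8): (8−4)(8−2)(8−12)(8−6) = 4·6·(−4)·2 = −192 ≡ 3, so v_2 = 3^{−1} = 9 (mod 13).
  i = 3 (α = 2): (2−4)(2−8)(2−12)(2−6) = (−2)·(−6)·(−10)·(−4) = 480 ≡ 12, so v_3 = 12^{−1} = 12 (mod 13).
  i = 4 (α = 12): (12−4)(12−8)(12−2)(12−6) = 8·4·10·6 = 1920 ≡ 9, so v_4 = 9^{−1} = 3 (mod 13).
  i = 5 (α = 6): (6−4)(6−8)(6−2)(6−12) = 2·(−2)·4·(−6) = 96 ≡ 5, so v_5 = 5^{−1} = 8 (mod 13).
  v = [7, 9, 12, 3, 8].
Step 2: syndromes of r = [11, 0, 10, 7, 12] (all sums mod 13).
  S_0 = Σ v_i r_i = 7·11 + 9·0 + 12·10 + 3·7 + 8·12 = 314 ≡ 2.
  S_1 = Σ v_i α_i r_i = 7·4·11 + 9·8·0 + 12·2·10 + 3·12·7 + 8·6·12 = 1376 ≡ 11.
  α_i^2 mod 13 = [3, 12, 4, 1, 10].
  S_2 = Σ v_i α_i^2 r_i = 7·3·11 + 9·12·0 + 12·4·10 + 3·1·7 + 8·10·12 = 1692 ≡ 2.
  S = (2, 11, 2) ≠ 0, so r is not a codeword (an error is present).
Step 3: locate the error. For a single error e at position i, S_ℓ = v_i·e·α_i^ℓ, so α_err = S_1/S_0.
  S_0^{−1} = 2^{−1} = 7 (mod 13), so α_err = 11·7 = 77 ≡ 12 = α_4. Error position i = 4.
  Consistency check: S_2/S_1 = 2·6 = 12 ≡ 12 = α_err ✓ (single-error assumption holds).
Step 4: error magnitude e = S_0/v_4 = S_0·∏_{j≠4}(α_4 − α_j) = 2·9 = 18 ≡ 5 (mod 13).
Step 5: correct position 4: c_4 = r_4 − e = 7 − 5 ≡ 2 (mod 13). Hence c = [11, 0, 10, 2, 12].
  Check: interpolating c through the α_i gives m(x) = 9 + 7·x (degree < 2) with m(α_i) = c_i for every i, so c is indeed a codeword.
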